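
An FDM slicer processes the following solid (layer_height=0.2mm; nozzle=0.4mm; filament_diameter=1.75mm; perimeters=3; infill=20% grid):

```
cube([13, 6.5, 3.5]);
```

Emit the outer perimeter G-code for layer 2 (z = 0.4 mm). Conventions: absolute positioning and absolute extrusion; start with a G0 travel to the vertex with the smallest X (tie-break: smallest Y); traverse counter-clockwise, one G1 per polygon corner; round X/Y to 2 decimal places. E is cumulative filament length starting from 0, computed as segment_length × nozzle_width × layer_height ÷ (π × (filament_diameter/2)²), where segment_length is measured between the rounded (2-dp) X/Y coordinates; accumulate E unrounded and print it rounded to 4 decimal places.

G0 X0.00 Y0.00 Z0.40
G1 X13.00 Y0.00 E0.4324
G1 X13.00 Y6.50 E0.6486
G1 X0.00 Y6.50 E1.0810
G1 X0.00 Y0.00 E1.2971

At z = 0.4 mm: the cube (footprint 13×6.5) is included at this height. The outline is a single polygon with 4 vertices. Extrusion per mm of travel: 0.4 × 0.2 / (π × 0.875²) = 0.033260. Accumulating E over each segment gives final E = 1.2971.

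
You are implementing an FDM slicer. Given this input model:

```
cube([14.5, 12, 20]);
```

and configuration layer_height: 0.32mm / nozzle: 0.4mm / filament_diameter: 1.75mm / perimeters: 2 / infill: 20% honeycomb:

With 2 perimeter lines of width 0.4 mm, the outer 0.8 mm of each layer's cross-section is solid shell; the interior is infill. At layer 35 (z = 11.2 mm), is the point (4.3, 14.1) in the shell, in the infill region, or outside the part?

At z = 11.2 mm: the cube (footprint 14.5×12) is included at this height. Overall, the cross-section is a single solid region. The nearest boundary edge runs (14.50, 12.00)→(0.00, 12.00); distance from the point to it = 2.10 mm. The point is not inside any of the regions above, so it lies outside the cross-section (2.10 mm from the nearest boundary).

outside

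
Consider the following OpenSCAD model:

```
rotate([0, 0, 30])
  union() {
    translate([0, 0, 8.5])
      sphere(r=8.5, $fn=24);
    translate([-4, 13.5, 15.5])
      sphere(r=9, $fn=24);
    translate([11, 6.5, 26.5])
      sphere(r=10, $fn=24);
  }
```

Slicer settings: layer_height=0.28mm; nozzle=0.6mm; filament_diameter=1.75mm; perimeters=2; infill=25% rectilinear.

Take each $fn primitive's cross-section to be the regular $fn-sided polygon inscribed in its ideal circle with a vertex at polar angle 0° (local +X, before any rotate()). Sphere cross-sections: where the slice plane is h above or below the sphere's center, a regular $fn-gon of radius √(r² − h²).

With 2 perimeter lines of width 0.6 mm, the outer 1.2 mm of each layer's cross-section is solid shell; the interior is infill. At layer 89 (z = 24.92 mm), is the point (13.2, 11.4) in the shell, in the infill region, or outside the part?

At z = 24.92 mm: the sphere is not intersected at this z (|z−center|=16.420 > r=8.5); the sphere at (-4, 13.5) is not intersected at this z (|z−center|=9.420 > r=9); the r=10 sphere at (11, 6.5) slices to a regular 24-gon of circumradius 9.874 (√(r²−h²) with h=1.58 from center); Taking the union: only the r=10 sphere at (11, 6.5) is present, so the union is just that shape — 1 connected region; (rotated 30° about Z; rotation is an isometry so areas/perimeters/island counts are preserved). Overall, the cross-section is a single solid region. Undo the 30° rotation: the query point maps to (17.132, 3.273) in the un-rotated model frame. The nearest boundary edge runs (19.55, 1.56)→(20.54, 3.94); distance from the point to it = 2.89 mm. The point is inside the cross-section and 2.89 mm from the nearest boundary — more than the 1.2 mm shell width (2 × 0.6), so it's in the infill interior.

infill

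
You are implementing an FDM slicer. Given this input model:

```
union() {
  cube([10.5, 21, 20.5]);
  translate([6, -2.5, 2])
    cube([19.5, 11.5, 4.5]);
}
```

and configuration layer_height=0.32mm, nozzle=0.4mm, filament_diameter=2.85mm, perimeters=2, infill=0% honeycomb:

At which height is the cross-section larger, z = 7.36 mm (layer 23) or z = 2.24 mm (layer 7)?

Layer 23 (z = 7.36): the 10.5×21 cube contributes its full rectangle (area 220.50 mm²); the cube at (6, -2.5) does not reach this height (z outside [2, 6.5]); Merging all regions: only the 10.5×21 cube is present, so the union is just that shape — area = 220.50 mm². So its area = 220.50 mm². Layer 7 (z = 2.24): the cube is present — its section is the full 10.5×21 rectangle (area 220.50 mm²); the cube at (6, -2.5) is present — its section is the full 19.5×11.5 rectangle (area 224.25 mm²); Combining (union): the regions partially overlap — summed areas 444.75 mm² minus the doubly-counted overlap 40.50 mm² gives 404.25 mm² — area = 404.25 mm². So its area = 404.25 mm². Layer 7 is larger (404.25 vs 220.50 mm²).

layer 7 (z = 2.24 mm)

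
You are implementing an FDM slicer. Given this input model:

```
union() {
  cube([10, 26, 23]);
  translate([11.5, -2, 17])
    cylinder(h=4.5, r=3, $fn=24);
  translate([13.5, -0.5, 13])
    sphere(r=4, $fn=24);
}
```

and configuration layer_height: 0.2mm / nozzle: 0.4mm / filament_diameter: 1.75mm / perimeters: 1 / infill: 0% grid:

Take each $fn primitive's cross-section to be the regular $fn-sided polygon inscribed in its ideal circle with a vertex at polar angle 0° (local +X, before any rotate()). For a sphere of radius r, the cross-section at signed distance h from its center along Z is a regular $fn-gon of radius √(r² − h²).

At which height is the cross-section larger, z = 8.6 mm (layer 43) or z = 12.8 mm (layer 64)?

layer 64 (z = 12.8 mm)

Layer 43 (z = 8.6): the cube is present — its section is the full 10×26 rectangle (area 260.00 mm²); the cylinder at (11.5, -2) is not intersected at this z (z outside [17, 21.5]); the sphere at (13.5, -0.5) is absent (|z−center|=4.400 > r=4); Taking the union: only the 10×26 cube is present, so the union is just that shape — area = 260.00 mm². So its area = 260.00 mm². Layer 64 (z = 12.8): the 10×26 cube contributes its full rectangle (area 260.00 mm²); the cylinder at (11.5, -2) is absent (z outside [17, 21.5]); the r=4 sphere at (13.5, -0.5) slices to a regular 24-gon of circumradius 3.995 (√(r²−h²) with h=0.2 from center) (area = (24/2)·3.995²·sin(360°/24) = 49.57 mm²); Combining (union): the regions partially overlap — summed areas 309.57 mm² minus the doubly-counted overlap 0.37 mm² gives 309.20 mm² — area = 309.20 mm². So its area = 309.20 mm². Layer 64 is larger (309.20 vs 260.00 mm²).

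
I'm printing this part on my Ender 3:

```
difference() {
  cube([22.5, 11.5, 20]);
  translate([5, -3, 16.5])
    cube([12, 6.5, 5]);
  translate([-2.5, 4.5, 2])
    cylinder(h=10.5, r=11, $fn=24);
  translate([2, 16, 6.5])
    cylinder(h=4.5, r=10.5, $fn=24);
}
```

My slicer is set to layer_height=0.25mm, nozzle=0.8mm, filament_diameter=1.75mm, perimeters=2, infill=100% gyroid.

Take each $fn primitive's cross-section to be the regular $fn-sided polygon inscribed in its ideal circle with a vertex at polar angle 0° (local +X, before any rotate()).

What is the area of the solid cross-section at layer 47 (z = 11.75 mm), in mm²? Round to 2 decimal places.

At z = 11.75 mm: the 22.5×11.5 cube contributes its full rectangle (area 258.75 mm²); the cube at (5, -3) does not reach this height (z outside [16.5, 21.5]); the cylinder at (-2.5, 4.5): section is a regular 24-gon, circumradius r=11 (area = (24/2)·11.000²·sin(360°/24) = 375.81 mm²); the cylinder at (2, 16) does not reach this height (z outside [6.5, 11]); Taking the first minus the rest: starting from the 22.5×11.5 cube (258.75 mm²), the r=11 cylinder at (-2.5, 4.5) partially overlaps it — only the 89.97 mm² overlap (of its 375.81 mm²) is removed, clipping the outline — area = 168.78 mm². Overall, the cross-section is a single solid region. Net area = 168.78 mm².

168.78 mm²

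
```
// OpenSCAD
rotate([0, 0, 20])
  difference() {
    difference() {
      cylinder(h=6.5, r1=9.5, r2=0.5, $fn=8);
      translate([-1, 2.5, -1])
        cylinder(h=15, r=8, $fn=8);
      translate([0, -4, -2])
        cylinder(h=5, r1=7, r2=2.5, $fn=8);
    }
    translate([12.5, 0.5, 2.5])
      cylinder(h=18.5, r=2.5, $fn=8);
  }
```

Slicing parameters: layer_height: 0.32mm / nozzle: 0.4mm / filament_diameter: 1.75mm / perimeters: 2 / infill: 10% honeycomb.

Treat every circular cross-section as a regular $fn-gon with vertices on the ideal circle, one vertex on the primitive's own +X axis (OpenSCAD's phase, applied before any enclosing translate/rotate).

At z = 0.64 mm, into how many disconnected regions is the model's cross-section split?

At z = 0.64 mm: the cone contributes a regular 8-gon of circumradius 8.614 (interpolated between r1=9.5 and r2=0.5 at t=0.098); the r=8 cylinder at (-1, 2.5) gives a regular 8-gon of circumradius 8 (constant along its height); the cone at (0, -4) (r1=7→r2=2.5) has section circumradius 4.624 here — a regular 8-gon; Taking the first minus the rest: starting from the cone, the r=8 cylinder at (-1, 2.5) partially overlaps it — only the 151.58 mm² overlap (of its 181.02 mm²) is removed, clipping the outline; the cone at (0, -4) partially overlaps it — only the 25.45 mm² overlap (of its 60.48 mm²) is removed, clipping the outline — 2 connected regions; the cylinder at (12.5, 0.5) is not intersected at this z (z outside [2.5, 21]); Taking the first minus the rest: none of the subtracted shapes is present at this height, so that combined region is unchanged — 2 connected regions; (whole slice rotated 20° about Z — lengths, areas and connectivity unchanged). The result has 2 disconnected regions.

2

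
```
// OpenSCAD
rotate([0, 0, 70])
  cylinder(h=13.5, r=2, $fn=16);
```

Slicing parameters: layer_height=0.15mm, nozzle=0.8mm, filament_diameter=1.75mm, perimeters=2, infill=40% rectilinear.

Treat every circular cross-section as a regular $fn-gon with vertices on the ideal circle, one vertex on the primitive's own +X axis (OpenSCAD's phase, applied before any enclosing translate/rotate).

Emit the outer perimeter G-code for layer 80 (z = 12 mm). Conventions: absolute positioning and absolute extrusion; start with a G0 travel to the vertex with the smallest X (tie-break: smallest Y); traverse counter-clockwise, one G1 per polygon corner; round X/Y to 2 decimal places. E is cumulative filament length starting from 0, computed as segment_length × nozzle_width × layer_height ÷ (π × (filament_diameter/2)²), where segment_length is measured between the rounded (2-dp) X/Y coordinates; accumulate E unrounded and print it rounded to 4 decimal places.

At z = 12 mm: the r=2 cylinder gives a regular 16-gon of circumradius 2 (constant along its height); (rotated 70° about Z; rotation is an isometry so areas/perimeters/island counts are preserved). The outline is a single polygon with 16 vertices. Extrusion per mm of travel: 0.8 × 0.15 / (π × 0.875²) = 0.049890. Accumulating E over each segment gives final E = 0.6227.

G0 X-2.00 Y-0.09 Z12.00
G1 X-1.81 Y-0.85 E0.0391
G1 X-1.35 Y-1.47 E0.0776
G1 X-0.68 Y-1.88 E0.1168
G1 X0.09 Y-2.00 E0.1557
G1 X0.85 Y-1.81 E0.1948
G1 X1.47 Y-1.35 E0.2333
G1 X1.88 Y-0.68 E0.2725
G1 X2.00 Y0.09 E0.3113
G1 X1.81 Y0.85 E0.3504
G1 X1.35 Y1.47 E0.3889
G1 X0.68 Y1.88 E0.4281
G1 X-0.09 Y2.00 E0.4670
G1 X-0.85 Y1.81 E0.5061
G1 X-1.47 Y1.35 E0.5446
G1 X-1.88 Y0.68 E0.5838
G1 X-2.00 Y-0.09 E0.6227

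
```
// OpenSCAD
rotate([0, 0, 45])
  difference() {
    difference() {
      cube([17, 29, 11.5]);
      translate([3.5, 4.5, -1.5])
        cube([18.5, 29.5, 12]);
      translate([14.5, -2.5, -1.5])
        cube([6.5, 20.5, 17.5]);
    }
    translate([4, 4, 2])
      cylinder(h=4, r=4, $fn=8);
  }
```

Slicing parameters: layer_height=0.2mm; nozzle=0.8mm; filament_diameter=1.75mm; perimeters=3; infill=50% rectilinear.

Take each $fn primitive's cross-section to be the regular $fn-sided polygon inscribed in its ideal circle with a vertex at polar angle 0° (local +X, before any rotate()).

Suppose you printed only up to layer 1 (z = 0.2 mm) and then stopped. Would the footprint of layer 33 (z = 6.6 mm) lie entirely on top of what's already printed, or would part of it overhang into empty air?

entirely on top

Compare the two slices. At z = 0.2: the 17×29 cube contributes its full rectangle (area 493.00 mm²); the 18.5×29.5 cube at (3.5, 4.5) contributes its full rectangle (area 545.75 mm²); the cube at (14.5, -2.5) (footprint 6.5×20.5) is included at this height (area 133.25 mm²); Taking the first minus the rest: starting from the 17×29 cube (493.00 mm²), the 18.5×29.5 cube at (3.5, 4.5) partially overlaps it — only the 330.75 mm² overlap (of its 545.75 mm²) is removed, clipping the outline; the 6.5×20.5 cube at (14.5, -2.5) partially overlaps it — only the 11.25 mm² overlap (of its 133.25 mm²) is removed, clipping the outline — area = 151.00 mm²; the cylinder at (4, 4) is not intersected at this z (z outside [2, 6]); After the difference (first − rest): none of the subtracted shapes is present at this height, so that combined region is unchanged — area = 151.00 mm²; (rotated 45° about Z; rotation is an isometry so areas/perimeters/island counts are preserved). At z = 6.6: the 17×29 cube contributes its full rectangle (area 493.00 mm²); the cube at (3.5, 4.5) (footprint 18.5×29.5) is included at this height (area 545.75 mm²); the 6.5×20.5 cube at (14.5, -2.5) contributes its full rectangle (area 133.25 mm²); Subtracting the remaining from the first: starting from the 17×29 cube (493.00 mm²), the 18.5×29.5 cube at (3.5, 4.5) partially overlaps it — only the 330.75 mm² overlap (of its 545.75 mm²) is removed, clipping the outline; the 6.5×20.5 cube at (14.5, -2.5) partially overlaps it — only the 11.25 mm² overlap (of its 133.25 mm²) is removed, clipping the outline — area = 151.00 mm²; the cylinder at (4, 4) is not intersected at this z (z outside [2, 6]); After the difference (first − rest): none of the subtracted shapes is present at this height, so the result so far is unchanged — area = 151.00 mm²; (rotated 45° about Z; rotation is an isometry so areas/perimeters/island counts are preserved). Checking containment: the cross-section at z = 6.6 is a subset of the cross-section at z = 0.2.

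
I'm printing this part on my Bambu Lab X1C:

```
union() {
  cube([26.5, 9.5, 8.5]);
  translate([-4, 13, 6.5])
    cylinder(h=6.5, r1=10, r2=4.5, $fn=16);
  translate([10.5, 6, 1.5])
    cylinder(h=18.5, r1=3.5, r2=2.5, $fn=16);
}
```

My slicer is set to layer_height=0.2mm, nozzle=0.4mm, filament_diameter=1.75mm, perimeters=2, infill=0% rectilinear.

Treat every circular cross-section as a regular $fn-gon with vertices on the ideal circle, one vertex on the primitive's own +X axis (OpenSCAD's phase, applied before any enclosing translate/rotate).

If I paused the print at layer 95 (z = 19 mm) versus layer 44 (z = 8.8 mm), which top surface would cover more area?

layer 44 (z = 8.8 mm)

Layer 95 (z = 19): the cube is absent (z outside [0, 8.5]); the cone at (-4, 13) does not reach this height (z outside [6.5, 13]); the cone at (10.5, 6) contributes a regular 16-gon of circumradius 2.554 (interpolated between r1=3.5 and r2=2.5 at t=0.946) (area = (16/2)·2.554²·sin(360°/16) = 19.97 mm²); Combining (union): only the cone at (10.5, 6) is present, so the union is just that shape — area = 19.97 mm². So its area = 19.97 mm². Layer 44 (z = 8.8): the cube is not intersected at this z (z outside [0, 8.5]); the cone at (-4, 13) contributes a regular 16-gon of circumradius 8.054 (interpolated between r1=10 and r2=4.5 at t=0.354) (area = (16/2)·8.054²·sin(360°/16) = 198.58 mm²); the cone at (10.5, 6): at t=0.395 of its height the radius interpolates to r₁+(r₂−r₁)t = 3.105, giving a regular 16-gon of that circumradius (area = (16/2)·3.105²·sin(360°/16) = 29.52 mm²); Taking the union: the 2 present regions are separate (no shared area or edge), so areas and boundary lengths simply add and each stays a separate island — area = 228.10 mm². So its area = 228.10 mm². Layer 44 is larger (228.10 vs 19.97 mm²).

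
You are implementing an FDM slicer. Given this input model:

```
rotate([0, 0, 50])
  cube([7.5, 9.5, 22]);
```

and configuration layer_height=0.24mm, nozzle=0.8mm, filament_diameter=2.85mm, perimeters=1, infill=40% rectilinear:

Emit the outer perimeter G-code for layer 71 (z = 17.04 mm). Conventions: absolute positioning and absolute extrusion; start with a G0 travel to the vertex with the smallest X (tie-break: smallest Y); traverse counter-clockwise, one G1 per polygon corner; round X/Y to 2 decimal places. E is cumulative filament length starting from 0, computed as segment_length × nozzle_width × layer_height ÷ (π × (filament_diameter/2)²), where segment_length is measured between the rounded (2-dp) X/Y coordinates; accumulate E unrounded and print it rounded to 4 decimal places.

At z = 17.04 mm: the cube (footprint 7.5×9.5) is included at this height; (whole slice rotated 50° about Z — lengths, areas and connectivity unchanged). The outline is a single polygon with 4 vertices. Extrusion per mm of travel: 0.8 × 0.24 / (π × 1.425²) = 0.030097. Accumulating E over each segment gives final E = 1.0233.

G0 X-7.28 Y6.11 Z17.04
G1 X0.00 Y0.00 E0.2860
G1 X4.82 Y5.75 E0.5119
G1 X-2.46 Y11.85 E0.7977
G1 X-7.28 Y6.11 E1.0233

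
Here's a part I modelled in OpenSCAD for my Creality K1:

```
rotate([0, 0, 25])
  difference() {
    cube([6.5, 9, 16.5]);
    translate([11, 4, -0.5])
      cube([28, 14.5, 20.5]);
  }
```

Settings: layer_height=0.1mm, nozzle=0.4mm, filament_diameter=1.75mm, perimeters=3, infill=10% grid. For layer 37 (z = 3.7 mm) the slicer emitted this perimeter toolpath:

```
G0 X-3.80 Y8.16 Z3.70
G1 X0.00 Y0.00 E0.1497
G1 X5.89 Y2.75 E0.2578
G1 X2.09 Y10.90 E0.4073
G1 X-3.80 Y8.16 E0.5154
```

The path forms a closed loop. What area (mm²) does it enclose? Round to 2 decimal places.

58.46 mm²

Apply the shoelace formula to the sequence of (X, Y) vertices; enclosed area = 58.46 mm².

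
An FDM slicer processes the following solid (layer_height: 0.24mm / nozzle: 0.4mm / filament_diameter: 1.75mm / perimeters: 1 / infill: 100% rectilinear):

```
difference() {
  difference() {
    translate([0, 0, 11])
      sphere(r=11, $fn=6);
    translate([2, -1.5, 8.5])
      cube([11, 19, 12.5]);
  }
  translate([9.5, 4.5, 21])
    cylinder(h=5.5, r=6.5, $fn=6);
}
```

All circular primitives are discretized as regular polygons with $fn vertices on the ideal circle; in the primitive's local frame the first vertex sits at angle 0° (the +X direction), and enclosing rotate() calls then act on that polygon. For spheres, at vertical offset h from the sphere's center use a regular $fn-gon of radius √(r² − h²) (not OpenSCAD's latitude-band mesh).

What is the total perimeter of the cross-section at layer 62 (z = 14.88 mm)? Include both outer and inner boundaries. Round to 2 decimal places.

64.43 mm

At z = 14.88 mm: the sphere: section is a regular 6-gon, circumradius = √(r²−h²) = √(11²−3.88²) = 10.293 (perimeter = 2·6·10.293·sin(180°/6) = 61.76 mm); the cube at (2, -1.5) (footprint 11×19) is included at this height (perimeter 60.00 mm); After the difference (first − rest): starting from the r=11 sphere, the 11×19 cube at (2, -1.5) partially overlaps it — only the 62.78 mm² overlap (of its 209.00 mm²) is removed, clipping the outline — boundary = 64.43 mm; the cylinder at (9.5, 4.5) does not reach this height (z outside [21, 26.5]); Taking the first minus the rest: none of the subtracted shapes is present at this height, so that combined region is unchanged — boundary = 64.43 mm. Overall, the cross-section is a single solid region. Total boundary length (outer) = 64.43 mm.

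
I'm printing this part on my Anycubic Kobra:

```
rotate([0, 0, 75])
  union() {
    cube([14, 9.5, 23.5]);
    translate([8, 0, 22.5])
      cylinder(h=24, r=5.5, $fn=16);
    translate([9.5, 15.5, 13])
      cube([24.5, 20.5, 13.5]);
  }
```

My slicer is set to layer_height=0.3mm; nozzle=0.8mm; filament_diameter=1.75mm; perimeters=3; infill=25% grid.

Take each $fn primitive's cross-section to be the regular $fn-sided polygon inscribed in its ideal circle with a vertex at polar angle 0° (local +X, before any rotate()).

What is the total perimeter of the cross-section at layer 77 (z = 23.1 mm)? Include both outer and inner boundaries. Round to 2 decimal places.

143.17 mm

At z = 23.1 mm: the cube is present — its section is the full 14×9.5 rectangle (perimeter 47.00 mm); the cylinder at (8, 0): section is a regular 16-gon, circumradius r=5.5 (perimeter = 2·16·5.500·sin(180°/16) = 34.34 mm); the cube at (9.5, 15.5) is present — its section is the full 24.5×20.5 rectangle (perimeter 90.00 mm); Merging all regions: the regions partially overlap (shared area 46.30 mm²), so the edge portions inside another operand are dropped and the merged outline is re-measured after clipping — boundary = 143.17 mm; (whole slice rotated 75° about Z — lengths, areas and connectivity unchanged). Overall, the cross-section has 2 separate islands. Total boundary length (outer) = 143.17 mm.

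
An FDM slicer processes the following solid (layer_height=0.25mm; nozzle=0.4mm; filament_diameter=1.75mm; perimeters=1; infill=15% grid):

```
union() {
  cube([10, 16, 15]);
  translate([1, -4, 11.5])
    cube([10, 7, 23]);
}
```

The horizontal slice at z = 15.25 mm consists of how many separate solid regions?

At z = 15.25 mm: the cube is not intersected at this z (z outside [0, 15]); the 10×7 cube at (1, -4) contributes its full rectangle; Taking the union: only the 10×7 cube at (1, -4) is present, so the union is just that shape — 1 connected region. The result has 1 disconnected region.

1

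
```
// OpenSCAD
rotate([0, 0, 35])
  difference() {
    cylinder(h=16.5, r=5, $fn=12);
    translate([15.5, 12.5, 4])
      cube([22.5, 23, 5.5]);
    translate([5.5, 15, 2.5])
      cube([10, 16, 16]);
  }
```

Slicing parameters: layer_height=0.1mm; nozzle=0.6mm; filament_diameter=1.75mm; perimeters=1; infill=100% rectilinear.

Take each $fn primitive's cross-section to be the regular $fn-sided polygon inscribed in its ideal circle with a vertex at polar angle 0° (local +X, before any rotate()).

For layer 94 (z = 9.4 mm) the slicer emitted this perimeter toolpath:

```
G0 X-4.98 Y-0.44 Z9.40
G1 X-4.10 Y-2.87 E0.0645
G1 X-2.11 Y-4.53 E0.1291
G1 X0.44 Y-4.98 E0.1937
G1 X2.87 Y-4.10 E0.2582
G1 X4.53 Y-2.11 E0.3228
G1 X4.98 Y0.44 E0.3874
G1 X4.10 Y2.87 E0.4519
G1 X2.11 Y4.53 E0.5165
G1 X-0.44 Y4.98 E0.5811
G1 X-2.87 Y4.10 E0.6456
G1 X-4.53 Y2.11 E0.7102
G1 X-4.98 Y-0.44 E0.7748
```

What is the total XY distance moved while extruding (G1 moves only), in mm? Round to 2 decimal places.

31.06 mm

Sum the Euclidean lengths of each G1 segment: total = 31.06 mm.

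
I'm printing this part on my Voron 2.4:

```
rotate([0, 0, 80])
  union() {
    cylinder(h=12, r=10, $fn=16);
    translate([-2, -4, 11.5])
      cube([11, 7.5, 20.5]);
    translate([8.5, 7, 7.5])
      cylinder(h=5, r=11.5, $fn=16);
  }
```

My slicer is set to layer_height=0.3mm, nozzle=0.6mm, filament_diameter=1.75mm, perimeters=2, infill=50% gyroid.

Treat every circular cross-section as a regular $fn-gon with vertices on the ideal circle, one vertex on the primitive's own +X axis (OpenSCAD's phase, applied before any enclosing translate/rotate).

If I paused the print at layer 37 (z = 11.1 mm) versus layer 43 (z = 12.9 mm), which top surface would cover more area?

Layer 37 (z = 11.1): the r=10 cylinder contributes a regular 16-gon of circumradius 10 (area = (16/2)·10.000²·sin(360°/16) = 306.15 mm²); the cube at (-2, -4) is absent (z outside [11.5, 32]); the cylinder at (8.5, 7): section is a regular 16-gon, circumradius r=11.5 (area = (16/2)·11.500²·sin(360°/16) = 404.88 mm²); Merging all regions: the regions partially overlap — summed areas 711.03 mm² minus the doubly-counted overlap 130.38 mm² gives 580.64 mm² — area = 580.64 mm²; (whole slice rotated 80° about Z — lengths, areas and connectivity unchanged). So its area = 580.64 mm². Layer 43 (z = 12.9): the cylinder is not intersected at this z (z outside [0, 12]); the cube at (-2, -4) (footprint 11×7.5) is included at this height (area 82.50 mm²); the cylinder at (8.5, 7) is not intersected at this z (z outside [7.5, 12.5]); Taking the union: only the 11×7.5 cube at (-2, -4) is present, so the union is just that shape — area = 82.50 mm²; (whole slice rotated 80° about Z — lengths, areas and connectivity unchanged). So its area = 82.50 mm². Layer 37 is larger (580.64 vs 82.50 mm²).

layer 37 (z = 11.1 mm)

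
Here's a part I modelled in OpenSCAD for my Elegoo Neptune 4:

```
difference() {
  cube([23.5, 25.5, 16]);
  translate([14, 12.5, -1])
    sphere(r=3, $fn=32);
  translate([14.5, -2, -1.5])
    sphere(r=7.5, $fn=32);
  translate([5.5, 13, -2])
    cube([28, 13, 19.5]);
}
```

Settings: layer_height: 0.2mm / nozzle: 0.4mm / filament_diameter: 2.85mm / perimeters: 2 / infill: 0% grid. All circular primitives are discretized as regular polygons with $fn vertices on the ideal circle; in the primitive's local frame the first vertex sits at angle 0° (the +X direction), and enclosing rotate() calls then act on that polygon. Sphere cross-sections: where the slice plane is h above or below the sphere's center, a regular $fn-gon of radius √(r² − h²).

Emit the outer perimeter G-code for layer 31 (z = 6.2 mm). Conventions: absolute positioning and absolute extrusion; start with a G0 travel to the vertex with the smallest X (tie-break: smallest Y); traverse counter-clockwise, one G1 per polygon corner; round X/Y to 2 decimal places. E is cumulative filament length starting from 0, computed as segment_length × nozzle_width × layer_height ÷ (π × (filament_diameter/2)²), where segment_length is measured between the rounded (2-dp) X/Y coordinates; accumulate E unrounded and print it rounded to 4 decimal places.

G0 X0.00 Y0.00 Z6.20
G1 X23.50 Y0.00 E0.2947
G1 X23.50 Y13.00 E0.4577
G1 X5.50 Y13.00 E0.6835
G1 X5.50 Y25.50 E0.8402
G1 X0.00 Y25.50 E0.9092
G1 X0.00 Y0.00 E1.2290

At z = 6.2 mm: the cube is present — its section is the full 23.5×25.5 rectangle; the sphere at (14, 12.5) does not reach this height (|z−center|=7.200 > r=3); the sphere at (14.5, -2) is absent (|z−center|=7.700 > r=7.5); the 28×13 cube at (5.5, 13) contributes its full rectangle; Taking the first minus the rest: starting from the 23.5×25.5 cube, the 28×13 cube at (5.5, 13) partially overlaps it — only the 225.00 mm² overlap (of its 364.00 mm²) is removed, clipping the outline — 1 connected region. The outline is a single polygon with 6 vertices. Extrusion per mm of travel: 0.4 × 0.2 / (π × 1.425²) = 0.012540. Accumulating E over each segment gives final E = 1.2290.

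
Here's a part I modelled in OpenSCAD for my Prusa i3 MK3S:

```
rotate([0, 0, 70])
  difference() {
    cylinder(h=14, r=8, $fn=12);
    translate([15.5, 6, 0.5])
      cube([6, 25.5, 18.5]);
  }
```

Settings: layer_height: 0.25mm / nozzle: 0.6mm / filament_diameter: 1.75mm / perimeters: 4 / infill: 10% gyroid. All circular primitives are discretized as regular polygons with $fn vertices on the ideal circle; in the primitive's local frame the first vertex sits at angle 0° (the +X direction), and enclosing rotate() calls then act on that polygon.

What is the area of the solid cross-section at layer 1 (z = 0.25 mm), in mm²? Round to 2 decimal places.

At z = 0.25 mm: the cylinder: section is a regular 12-gon, circumradius r=8 (area = (12/2)·8.000²·sin(360°/12) = 192.00 mm²); the cube at (15.5, 6) is not intersected at this z (z outside [0.5, 19]); Subtracting the remaining from the first: none of the subtracted shapes is present at this height, so the r=8 cylinder is unchanged — area = 192.00 mm²; (rotated 70° about Z; rotation is an isometry so areas/perimeters/island counts are preserved). Overall, the cross-section is a single solid region. Net area = 192.00 mm².

192.00 mm²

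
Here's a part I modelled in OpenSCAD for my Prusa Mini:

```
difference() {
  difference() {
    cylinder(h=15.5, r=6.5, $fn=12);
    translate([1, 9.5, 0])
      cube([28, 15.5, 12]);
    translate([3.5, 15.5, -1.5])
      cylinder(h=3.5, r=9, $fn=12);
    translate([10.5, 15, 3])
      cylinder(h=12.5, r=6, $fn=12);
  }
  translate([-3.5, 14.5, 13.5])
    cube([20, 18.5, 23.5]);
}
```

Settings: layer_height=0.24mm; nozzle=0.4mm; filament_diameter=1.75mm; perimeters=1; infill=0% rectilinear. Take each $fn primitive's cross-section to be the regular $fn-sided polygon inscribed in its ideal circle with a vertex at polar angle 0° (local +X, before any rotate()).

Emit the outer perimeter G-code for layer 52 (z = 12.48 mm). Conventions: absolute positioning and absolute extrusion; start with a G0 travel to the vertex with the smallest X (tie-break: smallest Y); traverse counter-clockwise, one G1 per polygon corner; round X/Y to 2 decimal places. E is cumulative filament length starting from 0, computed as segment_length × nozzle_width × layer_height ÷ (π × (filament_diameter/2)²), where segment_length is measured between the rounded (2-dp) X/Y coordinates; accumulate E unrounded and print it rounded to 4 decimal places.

At z = 12.48 mm: the r=6.5 cylinder contributes a regular 12-gon of circumradius 6.5; the cube at (1, 9.5) is absent (z outside [0, 12]); the cylinder at (3.5, 15.5) is not intersected at this z (z outside [-1.5, 2]); the r=6 cylinder at (10.5, 15) contributes a regular 12-gon of circumradius 6; Subtracting the remaining from the first: starting from the r=6.5 cylinder, the r=6 cylinder at (10.5, 15) misses the remaining region (no effect) — 1 connected region; the cube at (-3.5, 14.5) is absent (z outside [13.5, 37]); After the difference (first − rest): none of the subtracted shapes is present at this height, so that combined region is unchanged — 1 connected region. The outline is a single polygon with 12 vertices. Extrusion per mm of travel: 0.4 × 0.24 / (π × 0.875²) = 0.039912. Accumulating E over each segment gives final E = 1.6116.

G0 X-6.50 Y0.00 Z12.48
G1 X-5.63 Y-3.25 E0.1343
G1 X-3.25 Y-5.63 E0.2686
G1 X0.00 Y-6.50 E0.4029
G1 X3.25 Y-5.63 E0.5372
G1 X5.63 Y-3.25 E0.6715
G1 X6.50 Y0.00 E0.8058
G1 X5.63 Y3.25 E0.9401
G1 X3.25 Y5.63 E1.0744
G1 X0.00 Y6.50 E1.2087
G1 X-3.25 Y5.63 E1.3430
G1 X-5.63 Y3.25 E1.4773
G1 X-6.50 Y0.00 E1.6116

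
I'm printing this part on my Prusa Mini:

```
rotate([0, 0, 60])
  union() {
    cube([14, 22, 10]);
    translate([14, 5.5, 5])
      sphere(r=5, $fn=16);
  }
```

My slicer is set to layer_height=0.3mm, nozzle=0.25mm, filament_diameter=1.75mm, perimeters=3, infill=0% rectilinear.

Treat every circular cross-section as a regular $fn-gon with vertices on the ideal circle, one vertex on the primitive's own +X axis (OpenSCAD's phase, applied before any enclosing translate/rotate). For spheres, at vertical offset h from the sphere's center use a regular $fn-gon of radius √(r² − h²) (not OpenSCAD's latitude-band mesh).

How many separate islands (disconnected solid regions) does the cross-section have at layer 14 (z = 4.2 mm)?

1

At z = 4.2 mm: the cube is present — its section is the full 14×22 rectangle; the r=5 sphere at (14, 5.5) contributes a regular 16-gon of circumradius √(5²−0.8²) = 4.936; Taking the union: the regions partially overlap (shared area 37.29 mm²), so overlapping operands fuse into one piece — 1 connected region; (whole slice rotated 60° about Z — lengths, areas and connectivity unchanged). Overall, the cross-section is a single solid region. Island count = 1.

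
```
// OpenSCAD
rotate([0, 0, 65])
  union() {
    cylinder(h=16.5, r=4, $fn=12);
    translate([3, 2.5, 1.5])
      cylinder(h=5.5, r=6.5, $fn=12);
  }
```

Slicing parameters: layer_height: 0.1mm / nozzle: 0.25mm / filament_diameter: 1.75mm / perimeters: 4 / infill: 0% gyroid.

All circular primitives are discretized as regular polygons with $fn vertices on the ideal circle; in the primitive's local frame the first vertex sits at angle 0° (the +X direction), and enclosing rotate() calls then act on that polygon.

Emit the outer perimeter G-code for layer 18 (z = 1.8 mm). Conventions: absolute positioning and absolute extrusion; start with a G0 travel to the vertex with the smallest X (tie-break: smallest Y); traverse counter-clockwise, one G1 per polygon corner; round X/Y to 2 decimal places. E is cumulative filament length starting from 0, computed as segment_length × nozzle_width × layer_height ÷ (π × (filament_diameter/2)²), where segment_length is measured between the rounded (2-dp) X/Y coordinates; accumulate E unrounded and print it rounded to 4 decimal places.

At z = 1.8 mm: the r=4 cylinder contributes a regular 12-gon of circumradius 4; the cylinder at (3, 2.5): section is a regular 12-gon, circumradius r=6.5; Merging all regions: the regions partially overlap (shared area 39.61 mm²), so overlapping operands fuse into one piece — 1 connected region; (whole slice rotated 65° about Z — lengths, areas and connectivity unchanged). The outline is a single polygon with 17 vertices. Extrusion per mm of travel: 0.25 × 0.1 / (π × 0.875²) = 0.010394. Accumulating E over each segment gives final E = 0.4389.

G0 X-7.47 Y3.21 Z1.80
G1 X-6.32 Y0.05 E0.0350
G1 X-3.74 Y-2.12 E0.0700
G1 X-3.31 Y-2.19 E0.0745
G1 X-3.28 Y-2.29 E0.0756
G1 X-1.69 Y-3.63 E0.0972
G1 X0.35 Y-3.98 E0.1187
G1 X2.29 Y-3.28 E0.1402
G1 X3.63 Y-1.69 E0.1618
G1 X3.89 Y-0.16 E0.1779
G1 X4.89 Y1.03 E0.1941
G1 X5.48 Y4.34 E0.2290
G1 X4.33 Y7.50 E0.2640
G1 X1.75 Y9.67 E0.2990
G1 X-1.56 Y10.25 E0.3339
G1 X-4.73 Y9.10 E0.3690
G1 X-6.89 Y6.52 E0.4040
G1 X-7.47 Y3.21 E0.4389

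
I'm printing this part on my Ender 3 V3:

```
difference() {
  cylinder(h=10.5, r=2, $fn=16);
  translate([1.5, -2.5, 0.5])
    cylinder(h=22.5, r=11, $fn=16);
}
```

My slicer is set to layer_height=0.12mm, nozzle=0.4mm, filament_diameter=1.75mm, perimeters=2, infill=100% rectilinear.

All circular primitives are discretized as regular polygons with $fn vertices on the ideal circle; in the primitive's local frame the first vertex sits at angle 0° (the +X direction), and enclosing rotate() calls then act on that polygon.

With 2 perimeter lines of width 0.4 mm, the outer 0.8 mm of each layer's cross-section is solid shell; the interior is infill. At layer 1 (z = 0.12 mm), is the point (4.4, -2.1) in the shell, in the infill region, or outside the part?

At z = 0.12 mm: the r=2 cylinder contributes a regular 16-gon of circumradius 2; the cylinder at (1.5, -2.5) is absent (z outside [0.5, 23]); Subtracting the remaining from the first: none of the subtracted shapes is present at this height, so the r=2 cylinder is unchanged — 1 connected region. Overall, the cross-section is a single solid region. The nearest boundary edge runs (1.41, -1.41)→(1.85, -0.77); distance from the point to it = 2.88 mm. The point is not inside any of the regions above, so it lies outside the cross-section (2.88 mm from the nearest boundary).

outside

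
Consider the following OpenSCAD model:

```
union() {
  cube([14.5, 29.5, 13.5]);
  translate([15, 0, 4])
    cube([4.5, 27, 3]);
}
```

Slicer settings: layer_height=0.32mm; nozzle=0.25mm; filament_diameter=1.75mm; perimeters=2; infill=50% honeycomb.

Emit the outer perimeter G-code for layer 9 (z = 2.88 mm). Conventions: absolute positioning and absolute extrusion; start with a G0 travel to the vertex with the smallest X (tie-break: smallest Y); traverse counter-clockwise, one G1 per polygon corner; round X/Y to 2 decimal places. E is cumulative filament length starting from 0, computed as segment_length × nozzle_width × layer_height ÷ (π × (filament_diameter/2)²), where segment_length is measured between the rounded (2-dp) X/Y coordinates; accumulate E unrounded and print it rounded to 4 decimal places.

At z = 2.88 mm: the cube is present — its section is the full 14.5×29.5 rectangle; the cube at (15, 0) does not reach this height (z outside [4, 7]); Merging all regions: only the 14.5×29.5 cube is present, so the union is just that shape — 1 connected region. The outline is a single polygon with 4 vertices. Extrusion per mm of travel: 0.25 × 0.32 / (π × 0.875²) = 0.033260. Accumulating E over each segment gives final E = 2.9269.

G0 X0.00 Y0.00 Z2.88
G1 X14.50 Y0.00 E0.4823
G1 X14.50 Y29.50 E1.4634
G1 X0.00 Y29.50 E1.9457
G1 X0.00 Y0.00 E2.9269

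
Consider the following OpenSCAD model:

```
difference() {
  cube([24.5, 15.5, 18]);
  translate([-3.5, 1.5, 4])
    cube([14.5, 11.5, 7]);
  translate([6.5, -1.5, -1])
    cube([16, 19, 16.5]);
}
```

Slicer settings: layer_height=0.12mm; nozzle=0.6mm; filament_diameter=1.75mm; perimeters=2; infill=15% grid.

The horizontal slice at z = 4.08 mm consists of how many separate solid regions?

3

At z = 4.08 mm: the 24.5×15.5 cube contributes its full rectangle; the 14.5×11.5 cube at (-3.5, 1.5) contributes its full rectangle; the cube at (6.5, -1.5) is present — its section is the full 16×19 rectangle; Subtracting the remaining from the first: starting from the 24.5×15.5 cube, the 14.5×11.5 cube at (-3.5, 1.5) partially overlaps it — only the 126.50 mm² overlap (of its 166.75 mm²) is removed, clipping the outline; the 16×19 cube at (6.5, -1.5) partially overlaps it — only the 196.25 mm² overlap (of its 304.00 mm²) is removed, clipping the outline — 3 connected regions. The result has 3 disconnected regions.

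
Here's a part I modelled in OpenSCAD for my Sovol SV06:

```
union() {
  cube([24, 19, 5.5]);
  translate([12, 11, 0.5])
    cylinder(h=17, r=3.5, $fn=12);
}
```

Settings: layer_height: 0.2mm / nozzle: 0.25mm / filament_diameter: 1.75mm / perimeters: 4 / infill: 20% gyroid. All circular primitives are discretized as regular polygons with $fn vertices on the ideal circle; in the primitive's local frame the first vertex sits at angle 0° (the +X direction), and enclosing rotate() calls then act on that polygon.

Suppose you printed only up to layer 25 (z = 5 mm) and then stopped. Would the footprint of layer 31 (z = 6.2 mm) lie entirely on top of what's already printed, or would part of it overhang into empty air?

Compare the two slices. At z = 5: the cube (footprint 24×19) is included at this height (area 456.00 mm²); the r=3.5 cylinder at (12, 11) contributes a regular 12-gon of circumradius 3.5 (area = (12/2)·3.500²·sin(360°/12) = 36.75 mm²); Taking the union: the r=3.5 cylinder at (12, 11) lies entirely inside the 24×19 cube, so the union is just the 24×19 cube — area = 456.00 mm². At z = 6.2: the cube does not reach this height (z outside [0, 5.5]); the cylinder at (12, 11): section is a regular 12-gon, circumradius r=3.5 (area = (12/2)·3.500²·sin(360°/12) = 36.75 mm²); Merging all regions: only the r=3.5 cylinder at (12, 11) is present, so the union is just that shape — area = 36.75 mm². Checking containment: the cross-section at z = 6.2 is a subset of the cross-section at z = 5.

entirely on top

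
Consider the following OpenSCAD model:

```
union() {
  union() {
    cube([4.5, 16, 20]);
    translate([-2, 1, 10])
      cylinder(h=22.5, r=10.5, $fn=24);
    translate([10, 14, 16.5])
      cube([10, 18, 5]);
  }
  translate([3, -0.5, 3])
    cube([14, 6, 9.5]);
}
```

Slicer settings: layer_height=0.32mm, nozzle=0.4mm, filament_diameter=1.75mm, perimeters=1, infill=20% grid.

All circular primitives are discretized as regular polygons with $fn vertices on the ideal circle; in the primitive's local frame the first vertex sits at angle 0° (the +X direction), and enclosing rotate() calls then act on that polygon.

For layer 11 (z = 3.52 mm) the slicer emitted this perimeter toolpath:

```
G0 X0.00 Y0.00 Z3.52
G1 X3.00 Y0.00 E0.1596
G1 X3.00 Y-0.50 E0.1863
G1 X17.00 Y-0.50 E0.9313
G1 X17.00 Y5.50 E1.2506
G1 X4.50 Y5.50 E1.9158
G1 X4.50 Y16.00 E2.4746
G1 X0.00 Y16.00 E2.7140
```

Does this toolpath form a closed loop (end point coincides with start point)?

Start point (G0): (0.00, 0.00). End point (last G1): the path does not return to the start — open.

no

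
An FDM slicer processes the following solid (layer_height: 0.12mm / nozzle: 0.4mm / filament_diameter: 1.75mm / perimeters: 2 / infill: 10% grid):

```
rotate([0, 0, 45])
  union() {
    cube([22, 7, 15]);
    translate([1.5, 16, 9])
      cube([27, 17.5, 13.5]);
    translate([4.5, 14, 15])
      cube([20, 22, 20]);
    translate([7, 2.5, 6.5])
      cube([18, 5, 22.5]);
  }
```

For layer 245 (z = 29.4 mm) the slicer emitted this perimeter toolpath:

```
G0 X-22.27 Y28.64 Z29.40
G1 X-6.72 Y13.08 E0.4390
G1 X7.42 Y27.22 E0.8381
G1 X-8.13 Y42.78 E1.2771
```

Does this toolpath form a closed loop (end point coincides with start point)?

no

Start point (G0): (-22.27, 28.64). End point (last G1): the path does not return to the start — open.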